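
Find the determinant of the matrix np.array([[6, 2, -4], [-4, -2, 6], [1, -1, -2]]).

32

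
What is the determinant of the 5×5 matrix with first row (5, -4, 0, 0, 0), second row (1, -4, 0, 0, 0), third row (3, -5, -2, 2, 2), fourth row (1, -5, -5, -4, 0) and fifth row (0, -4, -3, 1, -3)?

1408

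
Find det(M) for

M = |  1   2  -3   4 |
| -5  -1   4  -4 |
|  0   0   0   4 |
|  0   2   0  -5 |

|M| = -88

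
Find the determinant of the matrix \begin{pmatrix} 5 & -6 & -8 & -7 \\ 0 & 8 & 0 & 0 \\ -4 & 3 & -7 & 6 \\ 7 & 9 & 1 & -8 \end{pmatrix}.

Expand along row 2 (it has 3 zeros):
  + (8) · M_22   where M_22 = det([5 -8 -7; -4 -7 6; 7 1 -8]) = -145
det = (+1)·(8)·(-145) = -1160

-1160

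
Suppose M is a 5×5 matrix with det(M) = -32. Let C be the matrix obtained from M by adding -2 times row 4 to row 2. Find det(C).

-32

Adding a multiple of one row to another leaves the determinant unchanged.
det(C) = (1)·(-32) = -32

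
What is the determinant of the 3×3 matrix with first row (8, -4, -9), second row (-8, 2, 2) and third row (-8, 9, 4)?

360

Expand along column 1:
  + 8 · |2 2; 9 4| = 8·(8 − 18) = -80
  − (-8) · |-4 -9; 9 4| = −(-8)·(-16 − (-81)) = 520
  + (-8) · |-4 -9; 2 2| = (-8)·(-8 − (-18)) = -80
Sum: (-80) + (520) + (-80) = 360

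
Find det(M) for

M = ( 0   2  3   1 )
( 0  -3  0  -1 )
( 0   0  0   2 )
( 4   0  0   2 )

-72

Expand along row 3 (it has 3 zeros):
  − (2) · M_34   where M_34 = det([0 2 3; 0 -3 0; 4 0 0]) = 36
det = (-1)·(2)·(36) = -72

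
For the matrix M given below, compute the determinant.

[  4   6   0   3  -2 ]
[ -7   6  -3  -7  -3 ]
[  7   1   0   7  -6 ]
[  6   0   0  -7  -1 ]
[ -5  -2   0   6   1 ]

Expand along column 3 (it has 4 zeros):
  − (-3) · M_23   where M_23 = det([4 6 3 -2; 7 1 7 -6; 6 0 -7 -1; -5 -2 6 1]) = 313
det = (-1)·(-3)·(313) = 939

|M| = 939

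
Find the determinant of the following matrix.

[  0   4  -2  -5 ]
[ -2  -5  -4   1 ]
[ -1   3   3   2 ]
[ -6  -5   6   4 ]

-704

Expand along row 1 (it has 1 zero):
  − (4) · M_12   where M_12 = det([-2 -4 1; -1 3 2; -6 6 4]) = 44
  + (-2) · M_13   where M_13 = det([-2 -5 1; -1 3 2; -6 -5 4]) = 19
  − (-5) · M_14   where M_14 = det([-2 -5 -4; -1 3 3; -6 -5 6]) = -98
det = (-1)·(4)·(44) + (+1)·(-2)·(19) + (-1)·(-5)·(-98) = -704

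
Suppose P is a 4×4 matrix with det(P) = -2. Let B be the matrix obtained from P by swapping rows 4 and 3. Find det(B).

det(B) = 2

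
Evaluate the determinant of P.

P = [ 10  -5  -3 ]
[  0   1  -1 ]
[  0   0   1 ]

P is upper triangular, so det(P) is the product of the diagonal entries:
det = (10) · (1) · (1) = 10

det(P) = 10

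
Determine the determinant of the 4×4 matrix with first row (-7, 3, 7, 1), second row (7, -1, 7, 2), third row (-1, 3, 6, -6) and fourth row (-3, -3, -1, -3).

Expand along row 1:
  + (-7) · M_11   where M_11 = det([-1 7 2; 3 6 -6; -3 -1 -3]) = 243
  − (3) · M_12   where M_12 = det([7 7 2; -1 6 -6; -3 -1 -3]) = -25
  + (7) · M_13   where M_13 = det([7 -1 2; -1 3 -6; -3 -3 -3]) = -180
  − (1) · M_14   where M_14 = det([7 -1 7; -1 3 6; -3 -3 -1]) = 208
det = (+1)·(-7)·(243) + (-1)·(3)·(-25) + (+1)·(7)·(-180) + (-1)·(1)·(208) = -3094

-3094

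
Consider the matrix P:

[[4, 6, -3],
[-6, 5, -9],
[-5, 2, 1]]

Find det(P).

det(P) = 359

Expand along row 1:
  + 4 · |5 -9; 2 1| = 4·(5 − (-18)) = 92
  − 6 · |-6 -9; -5 1| = −6·(-6 − 45) = 306
  + (-3) · |-6 5; -5 2| = (-3)·(-12 − (-25)) = -39
Sum: (92) + (306) + (-39) = 359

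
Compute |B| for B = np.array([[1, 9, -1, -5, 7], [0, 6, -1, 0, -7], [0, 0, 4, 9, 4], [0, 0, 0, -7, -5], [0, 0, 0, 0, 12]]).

B is upper triangular, so det(B) is the product of the diagonal entries:
det = (1) · (6) · (4) · (-7) · (12) = -2016

-2016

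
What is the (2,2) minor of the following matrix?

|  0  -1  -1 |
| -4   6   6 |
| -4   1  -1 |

Delete row 2 and column 2; the remaining 2×2 submatrix is [0 -1; -4 -1].
Its determinant is 0·(-1) − (-1)·(-4) = -4.

-4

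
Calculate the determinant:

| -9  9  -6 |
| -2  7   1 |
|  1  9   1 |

Expand along column 1:
  + (-9) · |7 1; 9 1| = (-9)·(7 − 9) = 18
  − (-2) · |9 -6; 9 1| = −(-2)·(9 − (-54)) = 126
  + 1 · |9 -6; 7 1| = 1·(9 − (-42)) = 51
Sum: (18) + (126) + (51) = 195

195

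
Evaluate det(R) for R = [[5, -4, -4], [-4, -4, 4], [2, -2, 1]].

-92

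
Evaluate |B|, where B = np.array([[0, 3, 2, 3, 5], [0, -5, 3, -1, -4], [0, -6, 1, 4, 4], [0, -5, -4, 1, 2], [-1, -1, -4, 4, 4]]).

Expand along column 1 (it has 4 zeros):
  + (-1) · M_51   where M_51 = det([3 2 3 5; -5 3 -1 -4; -6 1 4 4; -5 -4 1 2]) = 112
det = (+1)·(-1)·(112) = -112

-112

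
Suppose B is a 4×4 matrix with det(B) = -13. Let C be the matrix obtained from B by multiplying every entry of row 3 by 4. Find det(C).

The determinant is -52.

Scaling one row by 4 multiplies the determinant by 4.
det(C) = (4)·(-13) = -52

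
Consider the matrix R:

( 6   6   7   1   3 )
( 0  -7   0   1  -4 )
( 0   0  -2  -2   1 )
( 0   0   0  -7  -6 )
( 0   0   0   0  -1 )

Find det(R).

R is upper triangular, so det(R) is the product of the diagonal entries:
det = (6) · (-7) · (-2) · (-7) · (-1) = 588

|R| = 588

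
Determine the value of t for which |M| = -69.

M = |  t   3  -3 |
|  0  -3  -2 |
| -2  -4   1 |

Expanding along the column containing t, det(M) is linear in t: det(M) = (-11)·t + (30).
Set (-11)·t + (30) = -69  ⇒  (-11)·t = -99  ⇒  t = 9.

9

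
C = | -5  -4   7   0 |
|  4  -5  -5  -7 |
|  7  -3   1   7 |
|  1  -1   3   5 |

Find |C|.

The determinant is 216.

Expand along row 1 (it has 1 zero):
  + (-5) · M_11   where M_11 = det([-5 -5 -7; -3 1 7; -1 3 5]) = 96
  − (-4) · M_12   where M_12 = det([4 -5 -7; 7 1 7; 1 3 5]) = -64
  + (7) · M_13   where M_13 = det([4 -5 -7; 7 -3 7; 1 -1 5]) = 136
det = (+1)·(-5)·(96) + (-1)·(-4)·(-64) + (+1)·(7)·(136) = 216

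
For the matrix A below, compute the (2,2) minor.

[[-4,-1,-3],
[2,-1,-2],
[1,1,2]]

-5

Delete row 2 and column 2; the remaining 2×2 submatrix is [-4 -3; 1 2].
Its determinant is (-4)·2 − (-3)·1 = -5.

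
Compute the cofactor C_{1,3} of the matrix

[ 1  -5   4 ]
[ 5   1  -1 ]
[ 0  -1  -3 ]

Delete row 1 and column 3; the remaining 2×2 submatrix is [5 1; 0 -1].
Its determinant is 5·(-1) − 1·0 = -5.
The cofactor carries sign (−1)^(1+3) = +1, so C_{1,3} = +(-5) = -5.

-5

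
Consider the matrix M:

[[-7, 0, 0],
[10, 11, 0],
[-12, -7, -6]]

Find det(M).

462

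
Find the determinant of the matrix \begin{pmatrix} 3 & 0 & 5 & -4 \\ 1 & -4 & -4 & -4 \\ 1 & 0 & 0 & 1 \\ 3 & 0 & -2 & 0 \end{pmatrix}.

-116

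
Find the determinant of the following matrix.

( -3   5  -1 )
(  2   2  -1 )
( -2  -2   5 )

The determinant is -64.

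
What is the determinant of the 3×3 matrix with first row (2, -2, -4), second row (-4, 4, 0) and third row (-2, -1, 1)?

Expand along column 3:
  + (-4) · |-4 4; -2 -1| = (-4)·(4 − (-8)) = -48
  + 1 · |2 -2; -4 4| = 1·(8 − 8) = 0
Sum: (-48) + (0) = -48

-48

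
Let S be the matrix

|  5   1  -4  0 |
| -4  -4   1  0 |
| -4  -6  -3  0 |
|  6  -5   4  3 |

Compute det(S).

Expand along column 4 (it has 3 zeros):
  + (3) · M_44   where M_44 = det([5 1 -4; -4 -4 1; -4 -6 -3]) = 42
det = (+1)·(3)·(42) = 126

det(S) = 126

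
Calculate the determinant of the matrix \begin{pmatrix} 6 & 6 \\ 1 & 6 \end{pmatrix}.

det = 6·6 − 6·1 = 36 − 6 = 30

The determinant is 30.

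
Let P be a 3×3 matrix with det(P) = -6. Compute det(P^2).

36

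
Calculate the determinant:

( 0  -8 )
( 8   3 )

64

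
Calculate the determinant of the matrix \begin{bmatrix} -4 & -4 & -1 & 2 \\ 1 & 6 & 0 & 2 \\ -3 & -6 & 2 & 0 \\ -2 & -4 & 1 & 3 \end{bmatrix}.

-156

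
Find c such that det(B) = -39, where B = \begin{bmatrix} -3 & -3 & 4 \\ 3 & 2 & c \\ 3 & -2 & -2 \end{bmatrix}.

Expanding along the column containing c, det(B) is linear in c: det(B) = (-15)·c + (-54).
Set (-15)·c + (-54) = -39  ⇒  (-15)·c = 15  ⇒  c = -1.

c = -1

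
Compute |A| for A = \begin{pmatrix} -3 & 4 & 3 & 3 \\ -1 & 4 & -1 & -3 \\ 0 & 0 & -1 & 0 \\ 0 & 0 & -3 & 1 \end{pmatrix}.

8

A is block upper-triangular with a 2×2 block and a 2×2 block on the diagonal, so its determinant equals the product of the determinants of the diagonal blocks.
det of the 2×2 block = -8
det of the 2×2 block = -1
det = (-8)·(-1) = 8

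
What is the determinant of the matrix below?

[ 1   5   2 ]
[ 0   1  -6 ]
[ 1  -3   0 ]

-50

Expand along row 2:
  + 1 · |1 2; 1 0| = 1·(0 − 2) = -2
  − (-6) · |1 5; 1 -3| = −(-6)·(-3 − 5) = -48
Sum: (-2) + (-48) = -50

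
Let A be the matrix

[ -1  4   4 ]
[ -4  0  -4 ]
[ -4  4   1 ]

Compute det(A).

The determinant is 0.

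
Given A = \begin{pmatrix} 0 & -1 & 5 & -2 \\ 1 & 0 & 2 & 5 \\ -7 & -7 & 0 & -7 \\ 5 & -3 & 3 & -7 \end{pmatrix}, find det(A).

Expand along row 1 (it has 1 zero):
  − (-1) · M_12   where M_12 = det([1 2 5; -7 0 -7; 5 3 -7]) = -252
  + (5) · M_13   where M_13 = det([1 0 5; -7 -7 -7; 5 -3 -7]) = 308
  − (-2) · M_14   where M_14 = det([1 0 2; -7 -7 0; 5 -3 3]) = 91
det = (-1)·(-1)·(-252) + (+1)·(5)·(308) + (-1)·(-2)·(91) = 1470

det(A) = 1470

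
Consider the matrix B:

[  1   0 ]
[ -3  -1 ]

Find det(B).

det(B) = -1

det(B) = 1·(-1) − 0·(-3) = -1 − 0 = -1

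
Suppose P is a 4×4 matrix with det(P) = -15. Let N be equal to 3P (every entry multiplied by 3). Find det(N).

For a 4×4 matrix, det(3P) = 3^4·det(P) = 81·det(P).
det(N) = (81)·(-15) = -1215

det(N) = -1215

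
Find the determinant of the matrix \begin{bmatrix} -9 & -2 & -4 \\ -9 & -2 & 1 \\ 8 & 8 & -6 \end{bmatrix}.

Expand along column 1:
  + (-9) · |-2 1; 8 -6| = (-9)·(12 − 8) = -36
  − (-9) · |-2 -4; 8 -6| = −(-9)·(12 − (-32)) = 396
  + 8 · |-2 -4; -2 1| = 8·(-2 − 8) = -80
Sum: (-36) + (396) + (-80) = 280

280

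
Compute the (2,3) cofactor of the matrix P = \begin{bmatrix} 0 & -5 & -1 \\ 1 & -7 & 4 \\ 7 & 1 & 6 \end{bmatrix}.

Delete row 2 and column 3; the remaining 2×2 submatrix is [0 -5; 7 1].
Its determinant is 0·1 − (-5)·7 = 35.
The cofactor carries sign (−1)^(2+3) = −1, so C_{2,3} = −(35) = -35.

The cofactor is -35.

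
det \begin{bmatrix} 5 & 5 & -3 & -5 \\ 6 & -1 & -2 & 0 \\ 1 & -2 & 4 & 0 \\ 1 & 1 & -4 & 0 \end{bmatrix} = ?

50

Expand along column 4 (it has 3 zeros):
  − (-5) · M_14   where M_14 = det([6 -1 -2; 1 -2 4; 1 1 -4]) = 10
det = (-1)·(-5)·(10) = 50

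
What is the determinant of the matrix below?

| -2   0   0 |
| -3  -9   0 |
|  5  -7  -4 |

The matrix is lower triangular, so the determinant is the product of the diagonal entries:
det = (-2) · (-9) · (-4) = -72

-72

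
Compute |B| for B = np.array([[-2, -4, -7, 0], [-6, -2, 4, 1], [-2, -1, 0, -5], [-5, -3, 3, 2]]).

Expand along row 1 (it has 1 zero):
  + (-2) · M_11   where M_11 = det([-2 4 1; -1 0 -5; -3 3 2]) = 35
  − (-4) · M_12   where M_12 = det([-6 4 1; -2 0 -5; -5 3 2]) = 20
  + (-7) · M_13   where M_13 = det([-6 -2 1; -2 -1 -5; -5 -3 2]) = 45
det = (+1)·(-2)·(35) + (-1)·(-4)·(20) + (+1)·(-7)·(45) = -305

-305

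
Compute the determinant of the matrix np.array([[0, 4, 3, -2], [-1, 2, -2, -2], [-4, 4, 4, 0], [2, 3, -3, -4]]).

Expand along row 1 (it has 1 zero):
  − (4) · M_12   where M_12 = det([-1 -2 -2; -4 4 0; 2 -3 -4]) = 40
  + (3) · M_13   where M_13 = det([-1 2 -2; -4 4 0; 2 3 -4]) = 24
  − (-2) · M_14   where M_14 = det([-1 2 -2; -4 4 4; 2 3 -3]) = 56
det = (-1)·(4)·(40) + (+1)·(3)·(24) + (-1)·(-2)·(56) = 24

The determinant is 24.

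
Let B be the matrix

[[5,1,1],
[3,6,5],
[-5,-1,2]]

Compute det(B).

Expand along column 1:
  + 5 · |6 5; -1 2| = 5·(12 − (-5)) = 85
  − 3 · |1 1; -1 2| = −3·(2 − (-1)) = -9
  + (-5) · |1 1; 6 5| = (-5)·(5 − 6) = 5
Sum: (85) + (-9) + (5) = 81

det(B) = 81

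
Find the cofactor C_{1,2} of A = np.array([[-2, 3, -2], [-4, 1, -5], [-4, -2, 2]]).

Delete row 1 and column 2; the remaining 2×2 submatrix is [-4 -5; -4 2].
Its determinant is (-4)·2 − (-5)·(-4) = -28.
The cofactor carries sign (−1)^(1+2) = −1, so C_{1,2} = −(-28) = 28.

28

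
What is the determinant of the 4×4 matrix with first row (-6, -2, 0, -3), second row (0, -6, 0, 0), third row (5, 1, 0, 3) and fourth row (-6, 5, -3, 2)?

54

Expand along row 2 (it has 3 zeros):
  + (-6) · M_22   where M_22 = det([-6 0 -3; 5 0 3; -6 -3 2]) = -9
det = (+1)·(-6)·(-9) = 54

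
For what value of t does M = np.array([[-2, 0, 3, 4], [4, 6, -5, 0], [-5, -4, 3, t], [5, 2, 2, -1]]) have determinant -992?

-7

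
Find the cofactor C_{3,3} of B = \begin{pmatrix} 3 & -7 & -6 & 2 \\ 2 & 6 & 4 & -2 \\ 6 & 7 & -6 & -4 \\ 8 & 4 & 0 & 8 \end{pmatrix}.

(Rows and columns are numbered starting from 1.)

Delete row 3 and column 3; the remaining 3×3 submatrix is [3 -7 2; 2 6 -2; 8 4 8].
Its determinant is 312.
The cofactor carries sign (−1)^(3+3) = +1, so C_{3,3} = +(312) = 312.

312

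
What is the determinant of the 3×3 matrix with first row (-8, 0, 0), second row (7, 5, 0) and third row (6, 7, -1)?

The matrix is lower triangular, so the determinant is the product of the diagonal entries:
det = (-8) · (5) · (-1) = 40

The determinant is 40.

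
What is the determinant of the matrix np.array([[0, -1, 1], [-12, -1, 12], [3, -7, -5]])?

The determinant is 111.

Expand along row 1:
  − (-1) · |-12 12; 3 -5| = −(-1)·(60 − 36) = 24
  + 1 · |-12 -1; 3 -7| = 1·(84 − (-3)) = 87
Sum: (24) + (87) = 111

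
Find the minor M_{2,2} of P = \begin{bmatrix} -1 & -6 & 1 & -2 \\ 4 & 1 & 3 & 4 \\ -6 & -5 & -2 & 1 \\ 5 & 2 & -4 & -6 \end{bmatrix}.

Delete row 2 and column 2; the remaining 3×3 submatrix is [-1 1 -2; -6 -2 1; 5 -4 -6].
Its determinant is -115.

-115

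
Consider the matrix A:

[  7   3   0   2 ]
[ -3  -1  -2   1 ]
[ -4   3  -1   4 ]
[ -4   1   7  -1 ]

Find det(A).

det(A) = 206

Expand along row 1 (it has 1 zero):
  + (7) · M_11   where M_11 = det([-1 -2 1; 3 -1 4; 1 7 -1]) = 35
  − (3) · M_12   where M_12 = det([-3 -2 1; -4 -1 4; -4 7 -1]) = 89
  − (2) · M_14   where M_14 = det([-3 -1 -2; -4 3 -1; -4 1 7]) = -114
det = (+1)·(7)·(35) + (-1)·(3)·(89) + (-1)·(2)·(-114) = 206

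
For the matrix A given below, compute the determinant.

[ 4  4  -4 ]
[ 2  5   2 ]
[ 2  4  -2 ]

Expand along row 1:
  + 4 · |5 2; 4 -2| = 4·(-10 − 8) = -72
  − 4 · |2 2; 2 -2| = −4·(-4 − 4) = 32
  + (-4) · |2 5; 2 4| = (-4)·(8 − 10) = 8
Sum: (-72) + (32) + (8) = -32

det(A) = -32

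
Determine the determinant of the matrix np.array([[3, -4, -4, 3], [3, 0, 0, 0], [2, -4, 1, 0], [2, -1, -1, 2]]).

Expand along row 2 (it has 3 zeros):
  − (3) · M_21   where M_21 = det([-4 -4 3; -4 1 0; -1 -1 2]) = -25
det = (-1)·(3)·(-25) = 75

75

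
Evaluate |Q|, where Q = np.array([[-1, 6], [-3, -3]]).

|Q| = 21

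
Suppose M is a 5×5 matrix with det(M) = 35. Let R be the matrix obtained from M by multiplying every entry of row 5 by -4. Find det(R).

The determinant is -140.

Scaling one row by -4 multiplies the determinant by -4.
det(R) = (-4)·(35) = -140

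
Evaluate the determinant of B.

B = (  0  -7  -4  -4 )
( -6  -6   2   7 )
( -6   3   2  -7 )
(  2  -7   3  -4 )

Expand along row 1 (it has 1 zero):
  − (-7) · M_12   where M_12 = det([-6 2 7; -6 2 -7; 2 3 -4]) = -308
  + (-4) · M_13   where M_13 = det([-6 -6 7; -6 3 -7; 2 -7 -4]) = 846
  − (-4) · M_14   where M_14 = det([-6 -6 2; -6 3 2; 2 -7 3]) = -198
det = (-1)·(-7)·(-308) + (+1)·(-4)·(846) + (-1)·(-4)·(-198) = -6332

-6332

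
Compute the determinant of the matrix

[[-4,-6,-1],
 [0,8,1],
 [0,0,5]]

-160

The matrix is upper triangular, so the determinant is the product of the diagonal entries:
det = (-4) · (8) · (5) = -160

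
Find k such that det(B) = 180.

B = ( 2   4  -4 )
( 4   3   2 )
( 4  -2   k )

k = -6

Expanding along the row containing k, det(B) is linear in k: det(B) = (-10)·k + (120).
Set (-10)·k + (120) = 180  ⇒  (-10)·k = 60  ⇒  k = -6.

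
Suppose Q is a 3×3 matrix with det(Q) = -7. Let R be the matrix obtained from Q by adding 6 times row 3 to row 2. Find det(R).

det(R) = -7

Adding a multiple of one row to another leaves the determinant unchanged.
det(R) = (1)·(-7) = -7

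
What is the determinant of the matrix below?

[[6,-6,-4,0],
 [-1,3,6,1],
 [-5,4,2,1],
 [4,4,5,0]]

Expand along column 4 (it has 2 zeros):
  + (1) · M_24   where M_24 = det([6 -6 -4; -5 4 2; 4 4 5]) = 18
  − (1) · M_34   where M_34 = det([6 -6 -4; -1 3 6; 4 4 5]) = -164
det = (+1)·(1)·(18) + (-1)·(1)·(-164) = 182

182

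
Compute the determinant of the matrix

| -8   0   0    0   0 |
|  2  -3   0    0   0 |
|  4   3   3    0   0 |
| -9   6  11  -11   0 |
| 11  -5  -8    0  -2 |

The determinant is 1584.

The matrix is lower triangular, so the determinant is the product of the diagonal entries:
det = (-8) · (-3) · (3) · (-11) · (-2) = 1584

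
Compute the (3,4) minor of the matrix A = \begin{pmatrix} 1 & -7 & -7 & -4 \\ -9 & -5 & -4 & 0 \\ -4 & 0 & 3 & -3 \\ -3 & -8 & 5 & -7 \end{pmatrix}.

Delete row 3 and column 4; the remaining 3×3 submatrix is [1 -7 -7; -9 -5 -4; -3 -8 5].
Its determinant is -855.

The minor is -855.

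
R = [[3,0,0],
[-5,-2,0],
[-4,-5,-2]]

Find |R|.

The determinant is 12.

R is lower triangular, so det(R) is the product of the diagonal entries:
det = (3) · (-2) · (-2) = 12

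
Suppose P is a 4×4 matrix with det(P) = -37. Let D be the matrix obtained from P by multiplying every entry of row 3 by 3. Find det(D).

Scaling one row by 3 multiplies the determinant by 3.
det(D) = (3)·(-37) = -111

det(D) = -111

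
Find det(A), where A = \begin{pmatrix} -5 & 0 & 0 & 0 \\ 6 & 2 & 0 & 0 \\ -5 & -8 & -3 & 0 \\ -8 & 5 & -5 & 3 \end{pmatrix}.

The determinant is 90.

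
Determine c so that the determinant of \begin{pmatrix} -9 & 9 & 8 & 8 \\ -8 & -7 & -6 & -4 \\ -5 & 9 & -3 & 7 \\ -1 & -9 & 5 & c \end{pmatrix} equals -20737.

8

Expanding along the row containing c, det(A) is linear in c: det(A) = (-1477)·c + (-8921).
Set (-1477)·c + (-8921) = -20737  ⇒  (-1477)·c = -11816  ⇒  c = 8.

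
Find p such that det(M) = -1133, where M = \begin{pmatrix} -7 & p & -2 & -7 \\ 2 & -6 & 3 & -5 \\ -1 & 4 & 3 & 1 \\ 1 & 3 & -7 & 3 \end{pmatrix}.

Expanding along the column containing p, det(M) is linear in p: det(M) = (-24)·p + (-989).
Set (-24)·p + (-989) = -1133  ⇒  (-24)·p = -144  ⇒  p = 6.

p = 6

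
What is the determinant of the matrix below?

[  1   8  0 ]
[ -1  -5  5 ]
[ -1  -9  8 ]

29

Expand along row 1:
  + 1 · |-5 5; -9 8| = 1·(-40 − (-45)) = 5
  − 8 · |-1 5; -1 8| = −8·(-8 − (-5)) = 24
Sum: (5) + (24) = 29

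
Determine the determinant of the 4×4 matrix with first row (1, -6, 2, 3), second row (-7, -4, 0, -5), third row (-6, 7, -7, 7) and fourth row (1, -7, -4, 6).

Expand along row 2 (it has 1 zero):
  − (-7) · M_21   where M_21 = det([-6 2 3; 7 -7 7; -7 -4 6]) = -329
  + (-4) · M_22   where M_22 = det([1 2 3; -6 -7 7; 1 -4 6]) = 165
  + (-5) · M_24   where M_24 = det([1 -6 2; -6 7 -7; 1 -7 -4]) = 179
det = (-1)·(-7)·(-329) + (+1)·(-4)·(165) + (+1)·(-5)·(179) = -3858

-3858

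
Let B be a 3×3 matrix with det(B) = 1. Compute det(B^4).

det(B^4) = (det B)^4 = (1)^4 = 1

1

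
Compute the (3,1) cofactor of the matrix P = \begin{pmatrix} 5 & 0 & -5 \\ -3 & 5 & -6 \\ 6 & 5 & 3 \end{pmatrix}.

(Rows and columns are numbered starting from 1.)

25

Delete row 3 and column 1; the remaining 2×2 submatrix is [0 -5; 5 -6].
Its determinant is 0·(-6) − (-5)·5 = 25.
The cofactor carries sign (−1)^(3+1) = +1, so C_{3,1} = +(25) = 25.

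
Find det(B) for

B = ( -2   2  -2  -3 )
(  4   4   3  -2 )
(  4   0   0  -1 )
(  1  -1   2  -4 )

Expand along row 3 (it has 2 zeros):
  + (4) · M_31   where M_31 = det([2 -2 -3; 4 3 -2; -1 2 -4]) = -85
  − (-1) · M_34   where M_34 = det([-2 2 -2; 4 4 3; 1 -1 2]) = -16
det = (+1)·(4)·(-85) + (-1)·(-1)·(-16) = -356

|B| = -356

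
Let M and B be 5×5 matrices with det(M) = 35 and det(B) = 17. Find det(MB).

det(MB) = 595

det(MB) = det(M)·det(B) = (35)·(17) = 595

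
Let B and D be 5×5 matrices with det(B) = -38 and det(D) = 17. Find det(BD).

det(BD) = det(B)·det(D) = (-38)·(17) = -646

-646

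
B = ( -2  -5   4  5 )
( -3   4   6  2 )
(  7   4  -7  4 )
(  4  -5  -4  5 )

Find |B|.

124

Expand along row 1:
  + (-2) · M_11   where M_11 = det([4 6 2; 4 -7 4; -5 -4 5]) = -418
  − (-5) · M_12   where M_12 = det([-3 6 2; 7 -7 4; 4 -4 5]) = -57
  + (4) · M_13   where M_13 = det([-3 4 2; 7 4 4; 4 -5 5]) = -298
  − (5) · M_14   where M_14 = det([-3 4 6; 7 4 -7; 4 -5 -4]) = -153
det = (+1)·(-2)·(-418) + (-1)·(-5)·(-57) + (+1)·(4)·(-298) + (-1)·(5)·(-153) = 124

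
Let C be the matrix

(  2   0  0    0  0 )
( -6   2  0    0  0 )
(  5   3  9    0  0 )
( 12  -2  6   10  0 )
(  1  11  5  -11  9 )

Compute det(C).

|C| = 3240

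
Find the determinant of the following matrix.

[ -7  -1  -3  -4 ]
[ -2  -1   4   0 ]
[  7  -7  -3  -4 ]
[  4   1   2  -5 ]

Expand along row 2 (it has 1 zero):
  − (-2) · M_21   where M_21 = det([-1 -3 -4; -7 -3 -4; 1 2 -5]) = 138
  + (-1) · M_22   where M_22 = det([-7 -3 -4; 7 -3 -4; 4 2 -5]) = -322
  − (4) · M_23   where M_23 = det([-7 -1 -4; 7 -7 -4; 4 1 -5]) = -432
det = (-1)·(-2)·(138) + (+1)·(-1)·(-322) + (-1)·(4)·(-432) = 2326

2326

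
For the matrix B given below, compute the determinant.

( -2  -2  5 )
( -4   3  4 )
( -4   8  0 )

Expand along row 3:
  + (-4) · |-2 5; 3 4| = (-4)·(-8 − 15) = 92
  − 8 · |-2 5; -4 4| = −8·(-8 − (-20)) = -96
Sum: (92) + (-96) = -4

|B| = -4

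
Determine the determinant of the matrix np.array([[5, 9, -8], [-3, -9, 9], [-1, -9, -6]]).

Expand along row 1:
  + 5 · |-9 9; -9 -6| = 5·(54 − (-81)) = 675
  − 9 · |-3 9; -1 -6| = −9·(18 − (-9)) = -243
  + (-8) · |-3 -9; -1 -9| = (-8)·(27 − 9) = -144
Sum: (675) + (-243) + (-144) = 288

288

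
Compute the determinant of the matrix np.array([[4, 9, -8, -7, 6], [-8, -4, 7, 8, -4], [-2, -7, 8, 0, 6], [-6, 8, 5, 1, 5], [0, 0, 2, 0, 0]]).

Expand along row 5 (it has 4 zeros):
  + (2) · M_53   where M_53 = det([4 9 -7 6; -8 -4 8 -4; -2 -7 0 6; -6 8 1 5]) = -272
det = (+1)·(2)·(-272) = -544

-544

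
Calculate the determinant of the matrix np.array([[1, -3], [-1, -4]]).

det = 1·(-4) − (-3)·(-1) = -4 − 3 = -7

-7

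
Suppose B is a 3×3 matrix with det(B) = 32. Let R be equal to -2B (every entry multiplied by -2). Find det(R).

For a 3×3 matrix, det(-2B) = (-2)^3·det(B) = -8·det(B).
det(R) = (-8)·(32) = -256

-256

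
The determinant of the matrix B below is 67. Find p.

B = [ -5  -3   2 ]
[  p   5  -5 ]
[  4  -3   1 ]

p = 1

Expanding along the row containing p, det(B) is linear in p: det(B) = (-3)·p + (70).
Set (-3)·p + (70) = 67  ⇒  (-3)·p = -3  ⇒  p = 1.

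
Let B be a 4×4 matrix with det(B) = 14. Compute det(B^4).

det(B^4) = (det B)^4 = (14)^4 = 38416

38416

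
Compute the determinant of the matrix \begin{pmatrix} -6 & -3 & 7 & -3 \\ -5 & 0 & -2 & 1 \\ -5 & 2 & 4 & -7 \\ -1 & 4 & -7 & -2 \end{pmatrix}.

Expand along row 2 (it has 1 zero):
  − (-5) · M_21   where M_21 = det([-3 7 -3; 2 4 -7; 4 -7 -2]) = 93
  − (-2) · M_23   where M_23 = det([-6 -3 -3; -5 2 -7; -1 4 -2]) = -81
  + (1) · M_24   where M_24 = det([-6 -3 7; -5 2 4; -1 4 -7]) = 171
det = (-1)·(-5)·(93) + (-1)·(-2)·(-81) + (+1)·(1)·(171) = 474

474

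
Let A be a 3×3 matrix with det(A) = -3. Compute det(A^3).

det(A^3) = (det A)^3 = (-3)^3 = -27

-27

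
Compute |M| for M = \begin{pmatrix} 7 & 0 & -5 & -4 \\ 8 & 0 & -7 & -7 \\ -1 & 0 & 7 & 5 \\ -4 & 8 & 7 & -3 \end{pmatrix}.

Expand along column 2 (it has 3 zeros):
  + (8) · M_42   where M_42 = det([7 -5 -4; 8 -7 -7; -1 7 5]) = 67
det = (+1)·(8)·(67) = 536

536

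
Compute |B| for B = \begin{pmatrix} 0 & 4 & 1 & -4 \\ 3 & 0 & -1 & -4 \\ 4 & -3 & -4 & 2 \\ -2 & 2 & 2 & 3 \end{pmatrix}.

|B| = 97

Expand along row 1 (it has 1 zero):
  − (4) · M_12   where M_12 = det([3 -1 -4; 4 -4 2; -2 2 3]) = -32
  + (1) · M_13   where M_13 = det([3 0 -4; 4 -3 2; -2 2 3]) = -47
  − (-4) · M_14   where M_14 = det([3 0 -1; 4 -3 -4; -2 2 2]) = 4
det = (-1)·(4)·(-32) + (+1)·(1)·(-47) + (-1)·(-4)·(4) = 97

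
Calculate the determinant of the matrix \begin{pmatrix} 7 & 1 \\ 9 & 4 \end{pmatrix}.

det = 7·4 − 1·9 = 28 − 9 = 19

19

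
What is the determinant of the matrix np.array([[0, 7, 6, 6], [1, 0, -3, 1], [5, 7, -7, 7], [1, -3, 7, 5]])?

-444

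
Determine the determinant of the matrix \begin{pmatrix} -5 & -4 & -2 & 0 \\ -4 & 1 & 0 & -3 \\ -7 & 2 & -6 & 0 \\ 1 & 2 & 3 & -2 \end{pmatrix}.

98

Expand along column 4 (it has 2 zeros):
  + (-3) · M_24   where M_24 = det([-5 -4 -2; -7 2 -6; 1 2 3]) = -118
  + (-2) · M_44   where M_44 = det([-5 -4 -2; -4 1 0; -7 2 -6]) = 128
det = (+1)·(-3)·(-118) + (+1)·(-2)·(128) = 98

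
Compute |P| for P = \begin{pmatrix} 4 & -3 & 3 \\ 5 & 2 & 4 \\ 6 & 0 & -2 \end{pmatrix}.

det(P) = -154

Expand along row 3:
  + 6 · |-3 3; 2 4| = 6·(-12 − 6) = -108
  + (-2) · |4 -3; 5 2| = (-2)·(8 − (-15)) = -46
Sum: (-108) + (-46) = -154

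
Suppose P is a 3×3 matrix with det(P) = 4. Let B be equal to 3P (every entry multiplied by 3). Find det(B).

For a 3×3 matrix, det(3P) = 3^3·det(P) = 27·det(P).
det(B) = (27)·(4) = 108

108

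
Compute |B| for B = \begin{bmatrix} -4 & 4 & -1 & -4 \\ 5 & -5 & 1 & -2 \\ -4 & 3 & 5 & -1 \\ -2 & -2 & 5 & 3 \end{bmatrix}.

511

Expand along row 1:
  + (-4) · M_11   where M_11 = det([-5 1 -2; 3 5 -1; -2 5 3]) = -157
  − (4) · M_12   where M_12 = det([5 1 -2; -4 5 -1; -2 5 3]) = 134
  + (-1) · M_13   where M_13 = det([5 -5 -2; -4 3 -1; -2 -2 3]) = -63
  − (-4) · M_14   where M_14 = det([5 -5 1; -4 3 5; -2 -2 5]) = 89
det = (+1)·(-4)·(-157) + (-1)·(4)·(134) + (+1)·(-1)·(-63) + (-1)·(-4)·(89) = 511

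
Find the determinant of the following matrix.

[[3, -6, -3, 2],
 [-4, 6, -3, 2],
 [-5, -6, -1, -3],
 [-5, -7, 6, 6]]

Expand along row 1:
  + (3) · M_11   where M_11 = det([6 -3 2; -6 -1 -3; -7 6 6]) = -185
  − (-6) · M_12   where M_12 = det([-4 -3 2; -5 -1 -3; -5 6 6]) = -253
  + (-3) · M_13   where M_13 = det([-4 6 2; -5 -6 -3; -5 -7 6]) = 508
  − (2) · M_14   where M_14 = det([-4 6 -3; -5 -6 -1; -5 -7 6]) = 367
det = (+1)·(3)·(-185) + (-1)·(-6)·(-253) + (+1)·(-3)·(508) + (-1)·(2)·(367) = -4331

The determinant is -4331.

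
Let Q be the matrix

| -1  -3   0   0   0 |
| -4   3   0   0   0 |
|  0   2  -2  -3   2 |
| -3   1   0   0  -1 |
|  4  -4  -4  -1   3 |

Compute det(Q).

Q is block lower-triangular with a 2×2 block and a 3×3 block on the diagonal, so its determinant equals the product of the determinants of the diagonal blocks.
det of the 2×2 block = -15
det of the 3×3 block = -10
det = (-15)·(-10) = 150

det(Q) = 150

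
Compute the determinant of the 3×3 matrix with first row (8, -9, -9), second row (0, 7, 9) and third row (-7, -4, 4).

The determinant is 638.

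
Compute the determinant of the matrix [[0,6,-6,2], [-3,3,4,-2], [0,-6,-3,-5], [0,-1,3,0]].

Expand along column 1 (it has 3 zeros):
  − (-3) · M_21   where M_21 = det([6 -6 2; -6 -3 -5; -1 3 0]) = 18
det = (-1)·(-3)·(18) = 54

The determinant is 54.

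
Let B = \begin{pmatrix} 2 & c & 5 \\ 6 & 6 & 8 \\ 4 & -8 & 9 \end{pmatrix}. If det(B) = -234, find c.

Expanding along the column containing c, det(B) is linear in c: det(B) = (-22)·c + (-124).
Set (-22)·c + (-124) = -234  ⇒  (-22)·c = -110  ⇒  c = 5.

c = 5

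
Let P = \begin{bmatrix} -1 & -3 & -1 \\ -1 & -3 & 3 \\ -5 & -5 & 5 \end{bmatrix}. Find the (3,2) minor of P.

Delete row 3 and column 2; the remaining 2×2 submatrix is [-1 -1; -1 3].
Its determinant is (-1)·3 − (-1)·(-1) = -4.

The minor is -4.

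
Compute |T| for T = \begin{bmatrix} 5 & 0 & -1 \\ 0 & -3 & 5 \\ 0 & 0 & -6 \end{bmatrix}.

T is upper triangular, so det(T) is the product of the diagonal entries:
det = (5) · (-3) · (-6) = 90

90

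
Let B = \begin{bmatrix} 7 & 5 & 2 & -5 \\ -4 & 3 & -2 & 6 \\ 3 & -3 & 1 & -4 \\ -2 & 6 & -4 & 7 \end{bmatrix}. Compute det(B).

Expand along row 1:
  + (7) · M_11   where M_11 = det([3 -2 6; -3 1 -4; 6 -4 7]) = 15
  − (5) · M_12   where M_12 = det([-4 -2 6; 3 1 -4; -2 -4 7]) = 2
  + (2) · M_13   where M_13 = det([-4 3 6; 3 -3 -4; -2 6 7]) = 21
  − (-5) · M_14   where M_14 = det([-4 3 -2; 3 -3 1; -2 6 -4]) = -18
det = (+1)·(7)·(15) + (-1)·(5)·(2) + (+1)·(2)·(21) + (-1)·(-5)·(-18) = 47

det(B) = 47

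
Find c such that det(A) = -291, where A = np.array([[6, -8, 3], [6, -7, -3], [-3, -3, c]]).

Expanding along the column containing c, det(A) is linear in c: det(A) = (6)·c + (-243).
Set (6)·c + (-243) = -291  ⇒  (6)·c = -48  ⇒  c = -8.

-8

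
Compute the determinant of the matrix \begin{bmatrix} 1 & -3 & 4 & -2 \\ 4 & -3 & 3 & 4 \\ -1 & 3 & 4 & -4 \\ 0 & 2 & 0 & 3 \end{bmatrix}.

180

Expand along row 4 (it has 2 zeros):
  + (2) · M_42   where M_42 = det([1 4 -2; 4 3 4; -1 4 -4]) = -18
  + (3) · M_44   where M_44 = det([1 -3 4; 4 -3 3; -1 3 4]) = 72
det = (+1)·(2)·(-18) + (+1)·(3)·(72) = 180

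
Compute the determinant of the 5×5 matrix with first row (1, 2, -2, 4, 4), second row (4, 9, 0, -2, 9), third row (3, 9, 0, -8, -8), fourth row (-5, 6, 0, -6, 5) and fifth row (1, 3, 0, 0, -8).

10176

Expand along column 3 (it has 4 zeros):
  + (-2) · M_13   where M_13 = det([4 9 -2 9; 3 9 -8 -8; -5 6 -6 5; 1 3 0 -8]) = -5088
det = (+1)·(-2)·(-5088) = 10176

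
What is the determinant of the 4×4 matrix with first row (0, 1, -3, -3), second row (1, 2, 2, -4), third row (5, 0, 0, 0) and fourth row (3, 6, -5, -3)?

The determinant is 470.

Expand along row 3 (it has 3 zeros):
  + (5) · M_31   where M_31 = det([1 -3 -3; 2 2 -4; 6 -5 -3]) = 94
det = (+1)·(5)·(94) = 470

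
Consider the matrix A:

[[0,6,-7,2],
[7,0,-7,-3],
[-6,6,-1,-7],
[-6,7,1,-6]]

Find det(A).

Expand along row 1 (it has 1 zero):
  − (6) · M_12   where M_12 = det([7 -7 -3; -6 -1 -7; -6 1 -6]) = 85
  + (-7) · M_13   where M_13 = det([7 0 -3; -6 6 -7; -6 7 -6]) = 109
  − (2) · M_14   where M_14 = det([7 0 -7; -6 6 -1; -6 7 1]) = 133
det = (-1)·(6)·(85) + (+1)·(-7)·(109) + (-1)·(2)·(133) = -1539

-1539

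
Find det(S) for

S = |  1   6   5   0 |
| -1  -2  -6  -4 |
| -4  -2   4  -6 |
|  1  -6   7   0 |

Expand along column 4 (it has 2 zeros):
  + (-4) · M_24   where M_24 = det([1 6 5; -4 -2 4; 1 -6 7]) = 332
  − (-6) · M_34   where M_34 = det([1 6 5; -1 -2 -6; 1 -6 7]) = -4
det = (+1)·(-4)·(332) + (-1)·(-6)·(-4) = -1352

-1352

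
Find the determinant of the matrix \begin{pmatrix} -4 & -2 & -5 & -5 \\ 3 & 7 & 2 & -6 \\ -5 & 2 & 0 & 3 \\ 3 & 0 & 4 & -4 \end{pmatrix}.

The determinant is 1673.

Expand along row 3 (it has 1 zero):
  + (-5) · M_31   where M_31 = det([-2 -5 -5; 7 2 -6; 0 4 -4]) = -312
  − (2) · M_32   where M_32 = det([-4 -5 -5; 3 2 -6; 3 4 -4]) = -64
  − (3) · M_34   where M_34 = det([-4 -2 -5; 3 7 2; 3 0 4]) = 5
det = (+1)·(-5)·(-312) + (-1)·(2)·(-64) + (-1)·(3)·(5) = 1673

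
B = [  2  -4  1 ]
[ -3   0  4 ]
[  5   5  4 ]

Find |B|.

The determinant is -183.

Expand along column 2:
  − (-4) · |-3 4; 5 4| = −(-4)·(-12 − 20) = -128
  − 5 · |2 1; -3 4| = −5·(8 − (-3)) = -55
Sum: (-128) + (-55) = -183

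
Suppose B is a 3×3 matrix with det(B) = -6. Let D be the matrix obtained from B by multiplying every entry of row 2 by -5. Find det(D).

Scaling one row by -5 multiplies the determinant by -5.
det(D) = (-5)·(-6) = 30

The determinant is 30.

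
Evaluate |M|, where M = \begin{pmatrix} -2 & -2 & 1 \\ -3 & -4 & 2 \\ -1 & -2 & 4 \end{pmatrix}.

Expand along row 1:
  + (-2) · |-4 2; -2 4| = (-2)·(-16 − (-4)) = 24
  − (-2) · |-3 2; -1 4| = −(-2)·(-12 − (-2)) = -20
  + 1 · |-3 -4; -1 -2| = 1·(6 − 4) = 2
Sum: (24) + (-20) + (2) = 6

det(M) = 6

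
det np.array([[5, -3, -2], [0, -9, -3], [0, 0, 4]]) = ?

The matrix is upper triangular, so the determinant is the product of the diagonal entries:
det = (5) · (-9) · (4) = -180

-180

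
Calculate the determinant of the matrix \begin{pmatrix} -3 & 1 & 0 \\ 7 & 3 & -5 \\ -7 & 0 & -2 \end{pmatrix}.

The determinant is 67.

Expand along column 2:
  − 1 · |7 -5; -7 -2| = −1·(-14 − 35) = 49
  + 3 · |-3 0; -7 -2| = 3·(6 − 0) = 18
Sum: (49) + (18) = 67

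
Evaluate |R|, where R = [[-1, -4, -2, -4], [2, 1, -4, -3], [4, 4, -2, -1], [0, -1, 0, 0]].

The determinant is 26.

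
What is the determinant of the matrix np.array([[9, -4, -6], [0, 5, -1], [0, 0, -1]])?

-45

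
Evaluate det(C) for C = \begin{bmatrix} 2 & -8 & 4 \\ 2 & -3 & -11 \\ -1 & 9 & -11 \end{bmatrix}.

det(C) = 60

Expand along row 1:
  + 2 · |-3 -11; 9 -11| = 2·(33 − (-99)) = 264
  − (-8) · |2 -11; -1 -11| = −(-8)·(-22 − 11) = -264
  + 4 · |2 -3; -1 9| = 4·(18 − 3) = 60
Sum: (264) + (-264) + (60) = 60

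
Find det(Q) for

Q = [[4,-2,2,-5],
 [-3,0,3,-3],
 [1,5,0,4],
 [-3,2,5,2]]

Expand along row 2 (it has 1 zero):
  − (-3) · M_21   where M_21 = det([-2 2 -5; 5 0 4; 2 5 2]) = -89
  − (3) · M_23   where M_23 = det([4 -2 -5; 1 5 4; -3 2 2]) = -49
  + (-3) · M_24   where M_24 = det([4 -2 2; 1 5 0; -3 2 5]) = 144
det = (-1)·(-3)·(-89) + (-1)·(3)·(-49) + (+1)·(-3)·(144) = -552

-552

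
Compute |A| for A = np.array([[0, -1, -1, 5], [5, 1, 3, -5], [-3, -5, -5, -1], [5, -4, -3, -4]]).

Expand along row 1 (it has 1 zero):
  − (-1) · M_12   where M_12 = det([5 3 -5; -3 -5 -1; 5 -3 -4]) = -136
  + (-1) · M_13   where M_13 = det([5 1 -5; -3 -5 -1; 5 -4 -4]) = -122
  − (5) · M_14   where M_14 = det([5 1 3; -3 -5 -5; 5 -4 -3]) = 52
det = (-1)·(-1)·(-136) + (+1)·(-1)·(-122) + (-1)·(5)·(52) = -274

|A| = -274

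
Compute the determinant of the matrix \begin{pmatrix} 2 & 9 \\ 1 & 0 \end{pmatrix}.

det = 2·0 − 9·1 = 0 − 9 = -9

-9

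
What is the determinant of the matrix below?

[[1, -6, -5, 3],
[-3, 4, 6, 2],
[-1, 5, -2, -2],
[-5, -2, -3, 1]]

The determinant is -836.

Expand along row 1:
  + (1) · M_11   where M_11 = det([4 6 2; 5 -2 -2; -2 -3 1]) = -76
  − (-6) · M_12   where M_12 = det([-3 6 2; -1 -2 -2; -5 -3 1]) = 76
  + (-5) · M_13   where M_13 = det([-3 4 2; -1 5 -2; -5 -2 1]) = 95
  − (3) · M_14   where M_14 = det([-3 4 6; -1 5 -2; -5 -2 -3]) = 247
det = (+1)·(1)·(-76) + (-1)·(-6)·(76) + (+1)·(-5)·(95) + (-1)·(3)·(247) = -836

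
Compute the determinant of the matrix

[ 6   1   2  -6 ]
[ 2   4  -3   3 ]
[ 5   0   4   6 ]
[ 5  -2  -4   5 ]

Expand along row 3 (it has 1 zero):
  + (5) · M_31   where M_31 = det([1 2 -6; 4 -3 3; -2 -4 5]) = 77
  + (4) · M_33   where M_33 = det([6 1 -6; 2 4 3; 5 -2 5]) = 305
  − (6) · M_34   where M_34 = det([6 1 2; 2 4 -3; 5 -2 -4]) = -187
det = (+1)·(5)·(77) + (+1)·(4)·(305) + (-1)·(6)·(-187) = 2727

2727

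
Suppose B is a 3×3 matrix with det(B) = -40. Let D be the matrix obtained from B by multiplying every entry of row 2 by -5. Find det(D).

200

Scaling one row by -5 multiplies the determinant by -5.
det(D) = (-5)·(-40) = 200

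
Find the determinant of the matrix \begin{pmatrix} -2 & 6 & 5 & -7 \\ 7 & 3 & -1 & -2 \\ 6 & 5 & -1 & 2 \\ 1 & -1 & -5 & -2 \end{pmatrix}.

Expand along row 1:
  + (-2) · M_11   where M_11 = det([3 -1 -2; 5 -1 2; -1 -5 -2]) = 80
  − (6) · M_12   where M_12 = det([7 -1 -2; 6 -1 2; 1 -5 -2]) = 128
  + (5) · M_13   where M_13 = det([7 3 -2; 6 5 2; 1 -1 -2]) = 8
  − (-7) · M_14   where M_14 = det([7 3 -1; 6 5 -1; 1 -1 -5]) = -84
det = (+1)·(-2)·(80) + (-1)·(6)·(128) + (+1)·(5)·(8) + (-1)·(-7)·(-84) = -1476

The determinant is -1476.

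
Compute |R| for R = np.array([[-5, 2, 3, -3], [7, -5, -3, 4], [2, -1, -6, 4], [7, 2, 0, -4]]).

The determinant is 255.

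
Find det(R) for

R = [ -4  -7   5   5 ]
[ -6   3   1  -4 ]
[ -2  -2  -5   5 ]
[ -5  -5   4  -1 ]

det(R) = -1575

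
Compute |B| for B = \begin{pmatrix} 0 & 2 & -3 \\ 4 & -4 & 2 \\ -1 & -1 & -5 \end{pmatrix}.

Expand along column 1:
  − 4 · |2 -3; -1 -5| = −4·(-10 − 3) = 52
  + (-1) · |2 -3; -4 2| = (-1)·(4 − 12) = 8
Sum: (52) + (8) = 60

60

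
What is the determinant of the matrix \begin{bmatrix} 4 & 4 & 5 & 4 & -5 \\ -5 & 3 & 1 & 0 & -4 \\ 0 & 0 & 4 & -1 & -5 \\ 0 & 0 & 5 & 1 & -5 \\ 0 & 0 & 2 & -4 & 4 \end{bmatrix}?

2432

The matrix is block upper-triangular with a 2×2 block and a 3×3 block on the diagonal, so its determinant equals the product of the determinants of the diagonal blocks.
det of the 2×2 block = 32
det of the 3×3 block = 76
det = (32)·(76) = 2432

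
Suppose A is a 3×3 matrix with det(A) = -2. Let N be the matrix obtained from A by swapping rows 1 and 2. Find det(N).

2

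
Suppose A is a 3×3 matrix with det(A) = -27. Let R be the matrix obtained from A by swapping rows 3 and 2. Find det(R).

Swapping two rows multiplies the determinant by −1.
det(R) = (-1)·(-27) = 27

The determinant is 27.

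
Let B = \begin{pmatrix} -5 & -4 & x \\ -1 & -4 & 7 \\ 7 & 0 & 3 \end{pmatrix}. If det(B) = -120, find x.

Expanding along the row containing x, det(B) is linear in x: det(B) = (28)·x + (-148).
Set (28)·x + (-148) = -120  ⇒  (28)·x = 28  ⇒  x = 1.

1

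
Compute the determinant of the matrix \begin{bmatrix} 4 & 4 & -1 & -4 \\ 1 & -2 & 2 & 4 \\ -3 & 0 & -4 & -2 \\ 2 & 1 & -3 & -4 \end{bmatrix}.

Expand along row 3 (it has 1 zero):
  + (-3) · M_31   where M_31 = det([4 -1 -4; -2 2 4; 1 -3 -4]) = 4
  + (-4) · M_33   where M_33 = det([4 4 -4; 1 -2 4; 2 1 -4]) = 44
  − (-2) · M_34   where M_34 = det([4 4 -1; 1 -2 2; 2 1 -3]) = 39
det = (+1)·(-3)·(4) + (+1)·(-4)·(44) + (-1)·(-2)·(39) = -110

-110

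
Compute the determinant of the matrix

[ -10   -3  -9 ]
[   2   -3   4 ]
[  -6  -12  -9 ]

Expand along row 1:
  + (-10) · |-3 4; -12 -9| = (-10)·(27 − (-48)) = -750
  − (-3) · |2 4; -6 -9| = −(-3)·(-18 − (-24)) = 18
  + (-9) · |2 -3; -6 -12| = (-9)·(-24 − 18) = 378
Sum: (-750) + (18) + (378) = -354

-354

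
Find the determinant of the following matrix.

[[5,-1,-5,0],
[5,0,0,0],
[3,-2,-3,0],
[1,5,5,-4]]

Expand along row 2 (it has 3 zeros):
  − (5) · M_21   where M_21 = det([-1 -5 0; -2 -3 0; 5 5 -4]) = 28
det = (-1)·(5)·(28) = -140

The determinant is -140.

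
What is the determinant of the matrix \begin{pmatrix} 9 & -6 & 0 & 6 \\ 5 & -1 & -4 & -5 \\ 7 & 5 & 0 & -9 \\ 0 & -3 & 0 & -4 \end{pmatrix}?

Expand along column 3 (it has 3 zeros):
  − (-4) · M_23   where M_23 = det([9 -6 6; 7 5 -9; 0 -3 -4]) = -717
det = (-1)·(-4)·(-717) = -2868

-2868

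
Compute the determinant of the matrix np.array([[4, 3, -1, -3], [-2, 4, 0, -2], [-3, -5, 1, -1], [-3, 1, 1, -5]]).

60

Expand along row 2 (it has 1 zero):
  − (-2) · M_21   where M_21 = det([3 -1 -3; -5 1 -1; 1 1 -5]) = 32
  + (4) · M_22   where M_22 = det([4 -1 -3; -3 1 -1; -3 1 -5]) = -4
  + (-2) · M_24   where M_24 = det([4 3 -1; -3 -5 1; -3 1 1]) = -6
det = (-1)·(-2)·(32) + (+1)·(4)·(-4) + (+1)·(-2)·(-6) = 60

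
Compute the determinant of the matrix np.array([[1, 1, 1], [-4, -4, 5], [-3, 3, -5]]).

The determinant is -54.

Expand along column 1:
  + 1 · |-4 5; 3 -5| = 1·(20 − 15) = 5
  − (-4) · |1 1; 3 -5| = −(-4)·(-5 − 3) = -32
  + (-3) · |1 1; -4 5| = (-3)·(5 − (-4)) = -27
Sum: (5) + (-32) + (-27) = -54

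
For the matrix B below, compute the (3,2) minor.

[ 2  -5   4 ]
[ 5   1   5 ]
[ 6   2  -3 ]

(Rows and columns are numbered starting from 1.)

-10

Delete row 3 and column 2; the remaining 2×2 submatrix is [2 4; 5 5].
Its determinant is 2·5 − 4·5 = -10.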